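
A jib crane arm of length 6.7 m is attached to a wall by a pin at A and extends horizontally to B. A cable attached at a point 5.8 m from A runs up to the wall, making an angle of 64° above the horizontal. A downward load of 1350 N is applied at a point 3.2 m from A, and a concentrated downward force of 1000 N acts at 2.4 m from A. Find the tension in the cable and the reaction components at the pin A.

T = 1289 N, A_x = 565.1 N, A_y = 1191 N

ΣM about A: T·sin64°·5.8 − 1350·3.2 − 1000·2.4 = 0 → T = 6720/(5.8·0.898794) = 1289.08 ≈ 1289 N.
ΣF_x = 0: A_x − T·cos64° = 0 → A_x = 1289.08 × 0.438371 = 565.1 N.
ΣF_y = 0: A_y + T·sin64° − 1350 − 1000 = 0 → A_y = 2350 − 1289.08 × 0.898794 = 1191 N.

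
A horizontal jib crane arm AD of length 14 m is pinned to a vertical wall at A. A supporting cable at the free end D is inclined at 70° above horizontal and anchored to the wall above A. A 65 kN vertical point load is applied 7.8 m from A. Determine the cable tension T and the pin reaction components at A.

T = 38.54 kN, A_x = 13.18 kN, A_y = 28.79 kN

ΣM about A: T·sin70°·14 − 65·7.8 = 0 → T = 507/(14·0.939693) = 38.5384 ≈ 38.54 kN.
ΣF_x = 0: A_x − T·cos70° = 0 → A_x = 38.5384 × 0.34202 = 13.18 kN.
ΣF_y = 0: A_y + T·sin70° − 65 = 0 → A_y = 65 − 38.5384 × 0.939693 = 28.79 kN.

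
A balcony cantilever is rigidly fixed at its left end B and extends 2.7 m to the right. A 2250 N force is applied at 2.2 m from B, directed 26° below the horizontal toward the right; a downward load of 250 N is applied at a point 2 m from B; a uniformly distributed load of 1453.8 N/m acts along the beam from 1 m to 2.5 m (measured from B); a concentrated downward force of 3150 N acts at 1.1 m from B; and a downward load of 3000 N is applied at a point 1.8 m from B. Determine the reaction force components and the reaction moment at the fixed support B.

Resultant of the distributed load: 1453.8 × 1.5 = 2180.7 N at 1.75 m from B.
ΣF_x = 0: B_x + 2250·cos26° = 0 → B_x = -2022 N.
ΣF_y = 0: B_y − 2250·sin26° − 250 − 1453.8·1.5 − 3150 − 3000 = 0 → B_y = 9567 N.
ΣM about B: M_B − 2250·sin26°·2.2 − 250·2 − (1453.8·1.5)·1.75 − 3150·1.1 − 3000·1.8 = 0 → M_B = 15350 N·m.

B_x = -2022 N, B_y = 9567 N, M_B = 15350 N·m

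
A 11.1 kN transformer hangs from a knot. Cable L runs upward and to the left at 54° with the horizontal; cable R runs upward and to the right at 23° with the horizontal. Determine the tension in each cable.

ΣF_x = 0: −T_L·cos54° + T_R·cos23° = 0 → T_R = 0.638547·T_L.
ΣF_y = 0: T_L·sin54° + T_R·sin23° = 11.1.
Substitute: T_L·(0.809017 + 0.638547·0.390731) = 11.1 → T_L = 10.4864 ≈ 10.49 kN.
Then T_R = 0.638547 × 10.4864 = 6.696 kN.

T_L = 10.49 kN, T_R = 6.696 kN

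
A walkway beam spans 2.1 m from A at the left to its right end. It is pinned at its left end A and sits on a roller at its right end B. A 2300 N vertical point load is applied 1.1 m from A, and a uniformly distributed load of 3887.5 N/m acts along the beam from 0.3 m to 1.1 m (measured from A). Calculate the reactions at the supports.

A_x = 0, A_y = 3169 N, B_y = 2241 N

Resultant of the distributed load: 3887.5 × 0.8 = 3110 N at 0.7 m from A.
ΣM about A: B_y·2.1 − 2300·1.1 − (3887.5·0.8)·0.7 = 0 → B_y = 4707/2.1 = 2241.43 ≈ 2241 N.
ΣF_y = 0: A_y + 2241.43 − 2300 − 3887.5·0.8 = 0 → A_y = 3169 N.
ΣF_x = 0: no horizontal applied forces, so A_x = 0.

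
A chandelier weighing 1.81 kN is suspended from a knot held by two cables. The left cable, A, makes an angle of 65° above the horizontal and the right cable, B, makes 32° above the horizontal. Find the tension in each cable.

ΣF_x = 0: −T_A·cos65° + T_B·cos32° = 0 → T_B = 0.498342·T_A.
ΣF_y = 0: T_A·sin65° + T_B·sin32° = 1.81.
Substitute: T_A·(0.906308 + 0.498342·0.529919) = 1.81 → T_A = 1.54649 ≈ 1.546 kN.
Then T_B = 0.498342 × 1.54649 = 0.7707 kN.

T_A = 1.546 kN, T_B = 0.7707 kN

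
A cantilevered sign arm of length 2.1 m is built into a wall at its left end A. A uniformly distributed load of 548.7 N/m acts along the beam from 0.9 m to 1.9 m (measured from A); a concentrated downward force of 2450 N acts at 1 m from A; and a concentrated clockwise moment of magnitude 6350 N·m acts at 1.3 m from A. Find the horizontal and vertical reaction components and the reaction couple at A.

Resultant of the distributed load: 548.7 × 1 = 548.7 N at 1.4 m from A.
ΣF_x = 0: A_x = 0.
ΣF_y = 0: A_y − 548.7·1 − 2450 = 0 → A_y = 2999 N.
ΣM about A: M_A − (548.7·1)·1.4 − 2450·1 − 6350 = 0 → M_A = 9568 N·m.

A_x = 0, A_y = 2999 N, M_A = 9568 N·m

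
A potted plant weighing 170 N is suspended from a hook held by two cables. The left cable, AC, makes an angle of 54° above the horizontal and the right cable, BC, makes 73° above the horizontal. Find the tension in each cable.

ΣF_x = 0: −T_AC·cos54° + T_BC·cos73° = 0 → T_BC = 2.0104·T_AC.
ΣF_y = 0: T_AC·sin54° + T_BC·sin73° = 170.
Substitute: T_AC·(0.809017 + 2.0104·0.956305) = 170 → T_AC = 62.2352 ≈ 62.24 N.
Then T_BC = 2.0104 × 62.2352 = 125.1 N.

T_AC = 62.24 N, T_BC = 125.1 N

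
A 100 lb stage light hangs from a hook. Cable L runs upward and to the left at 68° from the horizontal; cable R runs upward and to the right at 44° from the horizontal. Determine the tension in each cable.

ΣF_x = 0: −T_L·cos68° + T_R·cos44° = 0 → T_R = 0.520764·T_L.
ΣF_y = 0: T_L·sin68° + T_R·sin44° = 100.
Substitute: T_L·(0.927184 + 0.520764·0.694658) = 100 → T_L = 77.5833 ≈ 77.58 lb.
Then T_R = 0.520764 × 77.5833 = 40.40 lb.

T_L = 77.58 lb, T_R = 40.40 lb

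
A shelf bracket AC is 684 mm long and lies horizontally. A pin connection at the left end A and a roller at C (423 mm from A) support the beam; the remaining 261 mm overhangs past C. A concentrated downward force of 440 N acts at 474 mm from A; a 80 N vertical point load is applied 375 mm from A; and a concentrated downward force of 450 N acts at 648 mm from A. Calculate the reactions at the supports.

Moments about A: C_y·423 − 440·474 − 80·375 − 450·648 = 0 → C_y = 530160/423 = 1253.33 ≈ 1253 N.
ΣF_y = 0: A_y + 1253.33 − 440 − 80 − 450 = 0 → A_y = -283.3 N.
ΣF_x = 0: no horizontal applied forces, so A_x = 0.

A_x = 0, A_y = -283.3 N, C_y = 1253 N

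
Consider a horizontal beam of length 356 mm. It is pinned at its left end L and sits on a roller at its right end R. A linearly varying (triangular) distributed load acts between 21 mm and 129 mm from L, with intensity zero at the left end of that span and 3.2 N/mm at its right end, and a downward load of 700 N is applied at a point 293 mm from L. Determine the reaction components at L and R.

L_x = 0, L_y = 251.5 N, R_y = 621.3 N

Resultant of the triangular load: ½ × 3.2 × 108 = 172.8 N, acting at 93 mm from L (one-third of the span from the peak).
Taking moments about L: R_y·356 − (½·3.2·108)·93 − 700·293 = 0 → R_y = 221170.4/356 = 621.265 ≈ 621.3 N.
ΣF_y = 0: L_y + 621.265 − ½·3.2·108 − 700 = 0 → L_y = 251.5 N.
ΣF_x = 0: no horizontal applied forces, so L_x = 0.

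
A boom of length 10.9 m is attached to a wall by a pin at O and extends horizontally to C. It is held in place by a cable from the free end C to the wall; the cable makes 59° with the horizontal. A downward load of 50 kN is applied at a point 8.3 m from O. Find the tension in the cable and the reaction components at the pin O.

ΣM about O: T·sin59°·10.9 − 50·8.3 = 0 → T = 415/(10.9·0.857167) = 44.4177 ≈ 44.42 kN.
ΣF_x = 0: O_x − T·cos59° = 0 → O_x = 44.4177 × 0.515038 = 22.88 kN.
ΣF_y = 0: O_y + T·sin59° − 50 = 0 → O_y = 50 − 44.4177 × 0.857167 = 11.93 kN.

T = 44.42 kN, O_x = 22.88 kN, O_y = 11.93 kN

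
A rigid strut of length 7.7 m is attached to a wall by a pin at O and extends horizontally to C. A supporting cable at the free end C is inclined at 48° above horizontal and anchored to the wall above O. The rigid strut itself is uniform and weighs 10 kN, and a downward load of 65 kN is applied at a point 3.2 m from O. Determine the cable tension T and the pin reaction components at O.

T = 43.08 kN, O_x = 28.82 kN, O_y = 42.99 kN

ΣM about O: T·sin48°·7.7 − 10·3.85 − 65·3.2 = 0 → T = 246.5/(7.7·0.743145) = 43.0777 ≈ 43.08 kN.
ΣF_x = 0: O_x − T·cos48° = 0 → O_x = 43.0777 × 0.669131 = 28.82 kN.
ΣF_y = 0: O_y + T·sin48° − 10 − 65 = 0 → O_y = 75 − 43.0777 × 0.743145 = 42.99 kN.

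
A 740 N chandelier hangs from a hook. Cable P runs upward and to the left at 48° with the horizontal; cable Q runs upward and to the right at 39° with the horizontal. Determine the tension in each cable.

ΣF_x = 0: −T_P·cos48° + T_Q·cos39° = 0 → T_Q = 0.86101·T_P.
ΣF_y = 0: T_P·sin48° + T_Q·sin39° = 740.
Substitute: T_P·(0.743145 + 0.86101·0.62932) = 740 → T_P = 575.877 ≈ 575.9 N.
Then T_Q = 0.86101 × 575.877 = 495.8 N.

T_P = 575.9 N, T_Q = 495.8 N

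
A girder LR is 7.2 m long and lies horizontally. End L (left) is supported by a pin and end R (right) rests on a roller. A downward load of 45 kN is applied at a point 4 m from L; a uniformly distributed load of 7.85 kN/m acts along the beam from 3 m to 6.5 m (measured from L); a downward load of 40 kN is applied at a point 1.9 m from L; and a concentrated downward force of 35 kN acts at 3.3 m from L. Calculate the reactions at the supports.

L_x = 0, L_y = 77.75 kN, R_y = 69.72 kN

Resultant of the distributed load: 7.85 × 3.5 = 27.475 kN at 4.75 m from L.
ΣM about L: R_y·7.2 − 45·4 − (7.85·3.5)·4.75 − 40·1.9 − 35·3.3 = 0 → R_y = 502.00625/7.2 = 69.7231 ≈ 69.72 kN.
ΣF_y = 0: L_y + 69.7231 − 45 − 7.85·3.5 − 40 − 35 = 0 → L_y = 77.75 kN.
ΣF_x = 0: no horizontal applied forces, so L_x = 0.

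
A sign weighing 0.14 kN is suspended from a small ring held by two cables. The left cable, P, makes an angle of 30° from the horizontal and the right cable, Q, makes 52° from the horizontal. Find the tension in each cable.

ΣF_x = 0: −T_P·cos30° + T_Q·cos52° = 0 → T_Q = 1.40666·T_P.
ΣF_y = 0: T_P·sin30° + T_Q·sin52° = 0.14.
Substitute: T_P·(0.5 + 1.40666·0.788011) = 0.14 → T_P = 0.0870396 ≈ 0.08704 kN.
Then T_Q = 1.40666 × 0.0870396 = 0.1224 kN.

T_P = 0.08704 kN, T_Q = 0.1224 kN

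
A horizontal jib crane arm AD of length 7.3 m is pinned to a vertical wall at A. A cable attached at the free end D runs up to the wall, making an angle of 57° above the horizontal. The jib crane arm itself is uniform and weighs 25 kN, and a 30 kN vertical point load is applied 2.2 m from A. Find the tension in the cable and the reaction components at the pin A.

T = 25.68 kN, A_x = 13.99 kN, A_y = 33.46 kN

ΣM about A: T·sin57°·7.3 − 25·3.65 − 30·2.2 = 0 → T = 157.25/(7.3·0.838671) = 25.6848 ≈ 25.68 kN.
ΣF_x = 0: A_x − T·cos57° = 0 → A_x = 25.6848 × 0.544639 = 13.99 kN.
ΣF_y = 0: A_y + T·sin57° − 25 − 30 = 0 → A_y = 55 − 25.6848 × 0.838671 = 33.46 kN.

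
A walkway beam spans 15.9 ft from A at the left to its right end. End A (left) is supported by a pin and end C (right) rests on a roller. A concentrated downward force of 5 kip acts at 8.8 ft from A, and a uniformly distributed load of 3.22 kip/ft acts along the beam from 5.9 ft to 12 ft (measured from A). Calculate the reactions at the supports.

A_x = 0, A_y = 10.82 kip, C_y = 13.82 kip

Resultant of the distributed load: 3.22 × 6.1 = 19.642 kip at 8.95 ft from A.
Moments about A: C_y·15.9 − 5·8.8 − (3.22·6.1)·8.95 = 0 → C_y = 219.7959/15.9 = 13.8236 ≈ 13.82 kip.
ΣF_y = 0: A_y + 13.8236 − 5 − 3.22·6.1 = 0 → A_y = 10.82 kip.
ΣF_x = 0: no horizontal applied forces, so A_x = 0.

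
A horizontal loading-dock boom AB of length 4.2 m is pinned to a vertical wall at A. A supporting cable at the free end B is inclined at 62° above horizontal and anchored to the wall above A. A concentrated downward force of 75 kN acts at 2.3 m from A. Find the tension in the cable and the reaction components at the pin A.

T = 46.52 kN, A_x = 21.84 kN, A_y = 33.93 kN

ΣM about A: T·sin62°·4.2 − 75·2.3 = 0 → T = 172.5/(4.2·0.882948) = 46.5162 ≈ 46.52 kN.
ΣF_x = 0: A_x − T·cos62° = 0 → A_x = 46.5162 × 0.469472 = 21.84 kN.
ΣF_y = 0: A_y + T·sin62° − 75 = 0 → A_y = 75 − 46.5162 × 0.882948 = 33.93 kN.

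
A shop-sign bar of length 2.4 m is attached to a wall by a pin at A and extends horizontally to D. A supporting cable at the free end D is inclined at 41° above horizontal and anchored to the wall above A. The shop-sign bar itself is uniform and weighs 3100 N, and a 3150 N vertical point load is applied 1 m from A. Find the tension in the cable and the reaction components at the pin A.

ΣM about A: T·sin41°·2.4 − 3100·1.2 − 3150·1 = 0 → T = 6870/(2.4·0.656059) = 4363.17 ≈ 4363 N.
ΣF_x = 0: A_x − T·cos41° = 0 → A_x = 4363.17 × 0.75471 = 3293 N.
ΣF_y = 0: A_y + T·sin41° − 3100 − 3150 = 0 → A_y = 6250 − 4363.17 × 0.656059 = 3388 N.

T = 4363 N, A_x = 3293 N, A_y = 3388 N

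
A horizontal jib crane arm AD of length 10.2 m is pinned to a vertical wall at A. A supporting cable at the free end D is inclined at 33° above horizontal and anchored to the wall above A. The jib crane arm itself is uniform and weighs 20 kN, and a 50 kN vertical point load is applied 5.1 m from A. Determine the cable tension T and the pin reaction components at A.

ΣM about A: T·sin33°·10.2 − 20·5.1 − 50·5.1 = 0 → T = 357/(10.2·0.544639) = 64.2628 ≈ 64.26 kN.
ΣF_x = 0: A_x − T·cos33° = 0 → A_x = 64.2628 × 0.838671 = 53.90 kN.
ΣF_y = 0: A_y + T·sin33° − 20 − 50 = 0 → A_y = 70 − 64.2628 × 0.544639 = 35.00 kN.

T = 64.26 kN, A_x = 53.90 kN, A_y = 35.00 kN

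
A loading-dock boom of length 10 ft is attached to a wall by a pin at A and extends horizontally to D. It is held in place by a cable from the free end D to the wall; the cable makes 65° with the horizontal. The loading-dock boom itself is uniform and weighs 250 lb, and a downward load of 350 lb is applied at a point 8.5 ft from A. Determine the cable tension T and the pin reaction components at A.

T = 466.2 lb, A_x = 197.0 lb, A_y = 177.5 lb

ΣM about A: T·sin65°·10 − 250·5 − 350·8.5 = 0 → T = 4225/(10·0.906308) = 466.177 ≈ 466.2 lb.
ΣF_x = 0: A_x − T·cos65° = 0 → A_x = 466.177 × 0.422618 = 197.0 lb.
ΣF_y = 0: A_y + T·sin65° − 250 − 350 = 0 → A_y = 600 − 466.177 × 0.906308 = 177.5 lb.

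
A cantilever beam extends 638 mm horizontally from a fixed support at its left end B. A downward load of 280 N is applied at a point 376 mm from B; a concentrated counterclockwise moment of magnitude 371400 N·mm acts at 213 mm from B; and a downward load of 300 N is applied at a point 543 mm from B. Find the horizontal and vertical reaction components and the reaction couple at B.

B_x = 0, B_y = 580.0 N, M_B = -103200 N·mm

ΣF_x = 0: B_x = 0.
ΣF_y = 0: B_y − 280 − 300 = 0 → B_y = 580.0 N.
ΣM about B: M_B − 280·376 + 371400 − 300·543 = 0 → M_B = -103200 N·mm.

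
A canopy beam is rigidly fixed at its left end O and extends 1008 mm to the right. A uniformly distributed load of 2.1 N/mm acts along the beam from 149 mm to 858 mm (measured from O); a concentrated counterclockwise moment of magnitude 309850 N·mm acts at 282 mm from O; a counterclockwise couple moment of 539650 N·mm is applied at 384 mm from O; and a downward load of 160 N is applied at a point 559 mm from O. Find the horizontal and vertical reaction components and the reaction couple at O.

O_x = 0, O_y = 1649 N, M_O = -10400 N·mm

Resultant of the distributed load: 2.1 × 709 = 1488.9 N at 503.5 mm from O.
ΣF_x = 0: O_x = 0.
ΣF_y = 0: O_y − 2.1·709 − 160 = 0 → O_y = 1649 N.
ΣM about O: M_O − (2.1·709)·503.5 + 309850 + 539650 − 160·559 = 0 → M_O = -10400 N·mm.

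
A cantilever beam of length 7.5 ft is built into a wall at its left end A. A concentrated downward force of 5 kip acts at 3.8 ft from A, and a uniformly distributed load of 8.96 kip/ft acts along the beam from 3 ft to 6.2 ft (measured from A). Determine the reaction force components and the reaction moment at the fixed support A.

Resultant of the distributed load: 8.96 × 3.2 = 28.672 kip at 4.6 ft from A.
ΣF_x = 0: A_x = 0.
ΣF_y = 0: A_y − 5 − 8.96·3.2 = 0 → A_y = 33.67 kip.
ΣM about A: M_A − 5·3.8 − (8.96·3.2)·4.6 = 0 → M_A = 150.9 kip·ft.

A_x = 0, A_y = 33.67 kip, M_A = 150.9 kip·ft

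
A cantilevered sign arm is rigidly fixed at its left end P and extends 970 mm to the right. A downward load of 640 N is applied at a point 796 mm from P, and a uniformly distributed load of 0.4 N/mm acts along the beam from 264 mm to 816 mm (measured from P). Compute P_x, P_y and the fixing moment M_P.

P_x = 0, P_y = 860.8 N, M_P = 628700 N·mm

Resultant of the distributed load: 0.4 × 552 = 220.8 N at 540 mm from P.
ΣF_x = 0: P_x = 0.
ΣF_y = 0: P_y − 640 − 0.4·552 = 0 → P_y = 860.8 N.
ΣM about P: M_P − 640·796 − (0.4·552)·540 = 0 → M_P = 628700 N·mm.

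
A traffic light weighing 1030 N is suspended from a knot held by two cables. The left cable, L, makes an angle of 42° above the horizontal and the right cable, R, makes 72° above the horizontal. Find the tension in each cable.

T_L = 348.4 N, T_R = 837.9 N

ΣF_x = 0: −T_L·cos42° + T_R·cos72° = 0 → T_R = 2.40487·T_L.
ΣF_y = 0: T_L·sin42° + T_R·sin72° = 1030.
Substitute: T_L·(0.669131 + 2.40487·0.951057) = 1030 → T_L = 348.409 ≈ 348.4 N.
Then T_R = 2.40487 × 348.409 = 837.9 N.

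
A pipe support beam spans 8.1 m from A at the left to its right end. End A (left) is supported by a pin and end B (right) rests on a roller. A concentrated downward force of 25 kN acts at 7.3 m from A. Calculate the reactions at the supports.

A_x = 0, A_y = 2.469 kN, B_y = 22.53 kN

Moments about A: B_y·8.1 − 25·7.3 = 0 → B_y = 182.5/8.1 = 22.5309 ≈ 22.53 kN.
ΣF_y = 0: A_y + 22.5309 − 25 = 0 → A_y = 2.469 kN.
ΣF_x = 0: no horizontal applied forces, so A_x = 0.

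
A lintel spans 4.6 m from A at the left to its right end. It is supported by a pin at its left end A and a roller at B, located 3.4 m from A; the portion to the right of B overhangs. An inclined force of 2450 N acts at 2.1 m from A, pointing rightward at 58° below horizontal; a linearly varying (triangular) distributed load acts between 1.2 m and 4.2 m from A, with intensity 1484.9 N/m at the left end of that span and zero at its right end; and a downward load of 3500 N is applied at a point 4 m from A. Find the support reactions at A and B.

Resultant of the triangular load: ½ × 1484.9 × 3 = 2227.35 N, acting at 2.2 m from A (one-third of the span from the peak).
Moments about A: B_y·3.4 − 2450·sin58°·2.1 − (½·1484.9·3)·2.2 − 3500·4 = 0 → B_y = 23263.4/3.4 = 6842.18 ≈ 6842 N.
ΣF_y = 0: A_y + 6842.18 − 2450·sin58° − ½·1484.9·3 − 3500 = 0 → A_y = 962.9 N.
ΣF_x = 0: A_x + 2450·cos58° = 0 → A_x = -1298 N.

A_x = -1298 N, A_y = 962.9 N, B_y = 6842 N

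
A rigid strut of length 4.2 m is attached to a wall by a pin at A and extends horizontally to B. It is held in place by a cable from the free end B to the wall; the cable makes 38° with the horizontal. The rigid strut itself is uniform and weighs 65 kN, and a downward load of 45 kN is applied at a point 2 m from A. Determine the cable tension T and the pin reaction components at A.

T = 87.59 kN, A_x = 69.03 kN, A_y = 56.07 kN

ΣM about A: T·sin38°·4.2 − 65·2.1 − 45·2 = 0 → T = 226.5/(4.2·0.615661) = 87.5946 ≈ 87.59 kN.
ΣF_x = 0: A_x − T·cos38° = 0 → A_x = 87.5946 × 0.788011 = 69.03 kN.
ΣF_y = 0: A_y + T·sin38° − 65 − 45 = 0 → A_y = 110 − 87.5946 × 0.615661 = 56.07 kN.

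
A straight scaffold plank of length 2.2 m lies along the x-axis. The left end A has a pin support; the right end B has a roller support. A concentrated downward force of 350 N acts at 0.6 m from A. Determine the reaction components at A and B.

A_x = 0, A_y = 254.5 N, B_y = 95.45 N

Taking moments about A: B_y·2.2 − 350·0.6 = 0 → B_y = 210/2.2 = 95.4545 ≈ 95.45 N.
ΣF_y = 0: A_y + 95.4545 − 350 = 0 → A_y = 254.5 N.
ΣF_x = 0: no horizontal applied forces, so A_x = 0.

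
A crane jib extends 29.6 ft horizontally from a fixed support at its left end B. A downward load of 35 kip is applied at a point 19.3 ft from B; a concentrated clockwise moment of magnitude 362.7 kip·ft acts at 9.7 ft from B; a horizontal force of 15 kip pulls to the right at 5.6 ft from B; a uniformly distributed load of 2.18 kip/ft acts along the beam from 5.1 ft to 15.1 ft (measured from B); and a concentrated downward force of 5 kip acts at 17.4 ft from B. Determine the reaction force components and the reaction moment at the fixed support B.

Resultant of the distributed load: 2.18 × 10 = 21.8 kip at 10.1 ft from B.
ΣF_x = 0: B_x + 15 = 0 → B_x = -15.00 kip.
ΣF_y = 0: B_y − 35 − 2.18·10 − 5 = 0 → B_y = 61.80 kip.
ΣM about B: M_B − 35·19.3 − 362.7 − (2.18·10)·10.1 − 5·17.4 = 0 → M_B = 1345 kip·ft.

B_x = -15.00 kip, B_y = 61.80 kip, M_B = 1345 kip·ft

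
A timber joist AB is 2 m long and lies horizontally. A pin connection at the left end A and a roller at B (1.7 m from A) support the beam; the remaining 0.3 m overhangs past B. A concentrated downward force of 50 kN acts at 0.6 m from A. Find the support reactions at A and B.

A_x = 0, A_y = 32.35 kN, B_y = 17.65 kN

ΣM about A: B_y·1.7 − 50·0.6 = 0 → B_y = 30/1.7 = 17.6471 ≈ 17.65 kN.
ΣF_y = 0: A_y + 17.6471 − 50 = 0 → A_y = 32.35 kN.
ΣF_x = 0: no horizontal applied forces, so A_x = 0.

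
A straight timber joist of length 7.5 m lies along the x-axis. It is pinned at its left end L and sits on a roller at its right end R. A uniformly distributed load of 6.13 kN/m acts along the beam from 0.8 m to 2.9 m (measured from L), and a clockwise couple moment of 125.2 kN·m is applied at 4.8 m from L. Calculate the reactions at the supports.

Resultant of the distributed load: 6.13 × 2.1 = 12.873 kN at 1.85 m from L.
Taking moments about L: R_y·7.5 − (6.13·2.1)·1.85 − 125.2 = 0 → R_y = 149.01505/7.5 = 19.8687 ≈ 19.87 kN.
ΣF_y = 0: L_y + 19.8687 − 6.13·2.1 = 0 → L_y = -6.996 kN.
ΣF_x = 0: no horizontal applied forces, so L_x = 0.

L_x = 0, L_y = -6.996 kN, R_y = 19.87 kN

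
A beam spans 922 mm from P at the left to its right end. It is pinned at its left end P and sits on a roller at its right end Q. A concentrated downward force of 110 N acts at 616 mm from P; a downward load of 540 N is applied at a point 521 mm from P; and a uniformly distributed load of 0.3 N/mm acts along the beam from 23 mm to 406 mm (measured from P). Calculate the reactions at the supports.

Resultant of the distributed load: 0.3 × 383 = 114.9 N at 214.5 mm from P.
Taking moments about P: Q_y·922 − 110·616 − 540·521 − (0.3·383)·214.5 = 0 → Q_y = 373746.05/922 = 405.364 ≈ 405.4 N.
ΣF_y = 0: P_y + 405.364 − 110 − 540 − 0.3·383 = 0 → P_y = 359.5 N.
ΣF_x = 0: no horizontal applied forces, so P_x = 0.

P_x = 0, P_y = 359.5 N, Q_y = 405.4 N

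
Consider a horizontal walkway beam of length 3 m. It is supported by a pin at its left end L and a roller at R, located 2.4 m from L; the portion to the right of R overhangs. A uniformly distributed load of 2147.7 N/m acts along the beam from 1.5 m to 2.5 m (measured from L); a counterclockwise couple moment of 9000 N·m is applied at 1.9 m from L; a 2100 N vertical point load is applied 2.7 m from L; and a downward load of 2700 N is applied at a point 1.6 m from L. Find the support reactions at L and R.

Resultant of the distributed load: 2147.7 × 1 = 2147.7 N at 2 m from L.
ΣM about L: R_y·2.4 − (2147.7·1)·2 + 9000 − 2100·2.7 − 2700·1.6 = 0 → R_y = 5285.4/2.4 = 2202.25 ≈ 2202 N.
ΣF_y = 0: L_y + 2202.25 − 2147.7·1 − 2100 − 2700 = 0 → L_y = 4745 N.
ΣF_x = 0: no horizontal applied forces, so L_x = 0.

L_x = 0, L_y = 4745 N, R_y = 2202 N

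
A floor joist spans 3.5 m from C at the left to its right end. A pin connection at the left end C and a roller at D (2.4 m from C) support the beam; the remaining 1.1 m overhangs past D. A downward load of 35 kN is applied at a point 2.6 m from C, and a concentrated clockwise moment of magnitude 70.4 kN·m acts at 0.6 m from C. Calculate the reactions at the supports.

ΣM about C: D_y·2.4 − 35·2.6 − 70.4 = 0 → D_y = 161.4/2.4 = 67.25 kN.
ΣF_y = 0: C_y + 67.25 − 35 = 0 → C_y = -32.25 kN.
ΣF_x = 0: no horizontal applied forces, so C_x = 0.

C_x = 0, C_y = -32.25 kN, D_y = 67.25 kN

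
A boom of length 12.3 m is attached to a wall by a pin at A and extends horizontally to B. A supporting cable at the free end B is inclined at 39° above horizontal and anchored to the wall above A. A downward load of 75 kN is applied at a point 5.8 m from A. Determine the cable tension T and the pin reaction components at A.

ΣM about A: T·sin39°·12.3 − 75·5.8 = 0 → T = 435/(12.3·0.62932) = 56.1969 ≈ 56.20 kN.
ΣF_x = 0: A_x − T·cos39° = 0 → A_x = 56.1969 × 0.777146 = 43.67 kN.
ΣF_y = 0: A_y + T·sin39° − 75 = 0 → A_y = 75 − 56.1969 × 0.62932 = 39.63 kN.

T = 56.20 kN, A_x = 43.67 kN, A_y = 39.63 kN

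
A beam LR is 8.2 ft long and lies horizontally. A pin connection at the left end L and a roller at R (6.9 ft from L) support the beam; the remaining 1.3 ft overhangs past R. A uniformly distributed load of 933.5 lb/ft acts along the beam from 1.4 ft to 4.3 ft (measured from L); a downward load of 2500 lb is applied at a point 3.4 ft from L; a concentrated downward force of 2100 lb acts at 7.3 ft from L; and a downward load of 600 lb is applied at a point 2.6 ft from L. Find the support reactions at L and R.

L_x = 0, L_y = 3109 lb, R_y = 4798 lb

Resultant of the distributed load: 933.5 × 2.9 = 2707.15 lb at 2.85 ft from L.
ΣM about L: R_y·6.9 − (933.5·2.9)·2.85 − 2500·3.4 − 2100·7.3 − 600·2.6 = 0 → R_y = 33105.3775/6.9 = 4797.88 ≈ 4798 lb.
ΣF_y = 0: L_y + 4797.88 − 933.5·2.9 − 2500 − 2100 − 600 = 0 → L_y = 3109 lb.
ΣF_x = 0: no horizontal applied forces, so L_x = 0.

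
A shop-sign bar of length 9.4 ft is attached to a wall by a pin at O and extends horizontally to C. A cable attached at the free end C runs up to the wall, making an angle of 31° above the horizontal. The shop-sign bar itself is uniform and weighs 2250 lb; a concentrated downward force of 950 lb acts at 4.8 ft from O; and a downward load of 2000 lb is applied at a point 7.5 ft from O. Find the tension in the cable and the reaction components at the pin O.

T = 6224 lb, O_x = 5335 lb, O_y = 1994 lb

ΣM about O: T·sin31°·9.4 − 2250·4.7 − 950·4.8 − 2000·7.5 = 0 → T = 30135/(9.4·0.515038) = 6224.49 ≈ 6224 lb.
ΣF_x = 0: O_x − T·cos31° = 0 → O_x = 6224.49 × 0.857167 = 5335 lb.
ΣF_y = 0: O_y + T·sin31° − 2250 − 950 − 2000 = 0 → O_y = 5200 − 6224.49 × 0.515038 = 1994 lb.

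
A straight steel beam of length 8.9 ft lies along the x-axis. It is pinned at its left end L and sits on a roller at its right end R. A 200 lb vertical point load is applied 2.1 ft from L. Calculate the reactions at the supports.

Taking moments about L: R_y·8.9 − 200·2.1 = 0 → R_y = 420/8.9 = 47.191 ≈ 47.19 lb.
ΣF_y = 0: L_y + 47.191 − 200 = 0 → L_y = 152.8 lb.
ΣF_x = 0: no horizontal applied forces, so L_x = 0.

L_x = 0, L_y = 152.8 lb, R_y = 47.19 lb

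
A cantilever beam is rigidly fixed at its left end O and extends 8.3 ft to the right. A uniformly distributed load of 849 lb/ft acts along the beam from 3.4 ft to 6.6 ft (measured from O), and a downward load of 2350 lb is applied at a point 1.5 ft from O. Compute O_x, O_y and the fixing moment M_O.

Resultant of the distributed load: 849 × 3.2 = 2716.8 lb at 5 ft from O.
ΣF_x = 0: O_x = 0.
ΣF_y = 0: O_y − 849·3.2 − 2350 = 0 → O_y = 5067 lb.
ΣM about O: M_O − (849·3.2)·5 − 2350·1.5 = 0 → M_O = 17110 lb·ft.

O_x = 0, O_y = 5067 lb, M_O = 17110 lb·ft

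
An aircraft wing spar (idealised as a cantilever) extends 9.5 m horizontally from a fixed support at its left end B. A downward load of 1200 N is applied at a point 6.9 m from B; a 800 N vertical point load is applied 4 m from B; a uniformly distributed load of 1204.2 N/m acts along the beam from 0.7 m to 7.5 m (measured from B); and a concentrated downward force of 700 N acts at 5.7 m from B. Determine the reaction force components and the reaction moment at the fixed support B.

Resultant of the distributed load: 1204.2 × 6.8 = 8188.56 N at 4.1 m from B.
ΣF_x = 0: B_x = 0.
ΣF_y = 0: B_y − 1200 − 800 − 1204.2·6.8 − 700 = 0 → B_y = 10890 N.
ΣM about B: M_B − 1200·6.9 − 800·4 − (1204.2·6.8)·4.1 − 700·5.7 = 0 → M_B = 49040 N·m.

B_x = 0, B_y = 10890 N, M_B = 49040 N·m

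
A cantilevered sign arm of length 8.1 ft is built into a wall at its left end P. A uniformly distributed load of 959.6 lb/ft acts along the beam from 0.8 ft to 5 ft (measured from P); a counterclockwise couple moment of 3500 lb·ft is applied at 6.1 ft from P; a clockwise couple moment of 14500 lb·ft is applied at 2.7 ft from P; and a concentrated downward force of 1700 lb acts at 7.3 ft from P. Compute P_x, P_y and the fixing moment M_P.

Resultant of the distributed load: 959.6 × 4.2 = 4030.32 lb at 2.9 ft from P.
ΣF_x = 0: P_x = 0.
ΣF_y = 0: P_y − 959.6·4.2 − 1700 = 0 → P_y = 5730 lb.
ΣM about P: M_P − (959.6·4.2)·2.9 + 3500 − 14500 − 1700·7.3 = 0 → M_P = 35100 lb·ft.

P_x = 0, P_y = 5730 lb, M_P = 35100 lb·ft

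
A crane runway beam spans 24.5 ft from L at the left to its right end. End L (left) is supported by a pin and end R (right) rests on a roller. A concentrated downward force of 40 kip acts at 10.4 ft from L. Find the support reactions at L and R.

L_x = 0, L_y = 23.02 kip, R_y = 16.98 kip

Taking moments about L: R_y·24.5 − 40·10.4 = 0 → R_y = 416/24.5 = 16.9796 ≈ 16.98 kip.
ΣF_y = 0: L_y + 16.9796 − 40 = 0 → L_y = 23.02 kip.
ΣF_x = 0: no horizontal applied forces, so L_x = 0.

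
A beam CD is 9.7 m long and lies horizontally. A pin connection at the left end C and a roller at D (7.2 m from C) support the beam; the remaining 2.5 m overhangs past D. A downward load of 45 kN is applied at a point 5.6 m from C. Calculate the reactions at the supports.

Taking moments about C: D_y·7.2 − 45·5.6 = 0 → D_y = 252/7.2 = 35.00 kN.
ΣF_y = 0: C_y + 35 − 45 = 0 → C_y = 10.00 kN.
ΣF_x = 0: no horizontal applied forces, so C_x = 0.

C_x = 0, C_y = 10.00 kN, D_y = 35.00 kN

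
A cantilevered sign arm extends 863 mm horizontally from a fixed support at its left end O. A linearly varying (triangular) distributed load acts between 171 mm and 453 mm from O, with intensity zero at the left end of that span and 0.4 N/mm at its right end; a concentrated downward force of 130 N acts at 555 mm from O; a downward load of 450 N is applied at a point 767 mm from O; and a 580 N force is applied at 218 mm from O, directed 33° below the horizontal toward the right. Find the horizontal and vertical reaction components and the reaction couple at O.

Resultant of the triangular load: ½ × 0.4 × 282 = 56.4 N, acting at 359 mm from O (one-third of the span from the peak).
ΣF_x = 0: O_x + 580·cos33° = 0 → O_x = -486.4 N.
ΣF_y = 0: O_y − ½·0.4·282 − 130 − 450 − 580·sin33° = 0 → O_y = 952.3 N.
ΣM about O: M_O − (½·0.4·282)·359 − 130·555 − 450·767 − 580·sin33°·218 = 0 → M_O = 506400 N·mm.

O_x = -486.4 N, O_y = 952.3 N, M_O = 506400 N·mm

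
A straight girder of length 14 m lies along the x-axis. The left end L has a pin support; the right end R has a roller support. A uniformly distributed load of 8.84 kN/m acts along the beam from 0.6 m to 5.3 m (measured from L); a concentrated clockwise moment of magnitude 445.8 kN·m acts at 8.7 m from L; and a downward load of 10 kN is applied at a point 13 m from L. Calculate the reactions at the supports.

Resultant of the distributed load: 8.84 × 4.7 = 41.548 kN at 2.95 m from L.
ΣM about L: R_y·14 − (8.84·4.7)·2.95 − 445.8 − 10·13 = 0 → R_y = 698.3666/14 = 49.8833 ≈ 49.88 kN.
ΣF_y = 0: L_y + 49.8833 − 8.84·4.7 − 10 = 0 → L_y = 1.665 kN.
ΣF_x = 0: no horizontal applied forces, so L_x = 0.

L_x = 0, L_y = 1.665 kN, R_y = 49.88 kN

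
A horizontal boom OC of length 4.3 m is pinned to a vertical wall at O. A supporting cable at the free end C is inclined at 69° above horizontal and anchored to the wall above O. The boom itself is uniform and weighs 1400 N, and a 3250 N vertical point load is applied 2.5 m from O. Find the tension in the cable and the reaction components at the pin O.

ΣM about O: T·sin69°·4.3 − 1400·2.15 − 3250·2.5 = 0 → T = 11135/(4.3·0.93358) = 2773.77 ≈ 2774 N.
ΣF_x = 0: O_x − T·cos69° = 0 → O_x = 2773.77 × 0.358368 = 994.0 N.
ΣF_y = 0: O_y + T·sin69° − 1400 − 3250 = 0 → O_y = 4650 − 2773.77 × 0.93358 = 2060 N.

T = 2774 N, O_x = 994.0 N, O_y = 2060 N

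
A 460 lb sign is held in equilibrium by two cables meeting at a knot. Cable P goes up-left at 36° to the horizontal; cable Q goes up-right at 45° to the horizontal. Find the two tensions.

T_P = 329.3 lb, T_Q = 376.8 lb

ΣF_x = 0: −T_P·cos36° + T_Q·cos45° = 0 → T_Q = 1.14412·T_P.
ΣF_y = 0: T_P·sin36° + T_Q·sin45° = 460.
Substitute: T_P·(0.587785 + 1.14412·0.707107) = 460 → T_P = 329.324 ≈ 329.3 lb.
Then T_Q = 1.14412 × 329.324 = 376.8 lb.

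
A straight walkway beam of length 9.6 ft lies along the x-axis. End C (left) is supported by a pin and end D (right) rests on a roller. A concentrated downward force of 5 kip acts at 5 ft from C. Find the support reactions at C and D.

Taking moments about C: D_y·9.6 − 5·5 = 0 → D_y = 25/9.6 = 2.60417 ≈ 2.604 kip.
ΣF_y = 0: C_y + 2.60417 − 5 = 0 → C_y = 2.396 kip.
ΣF_x = 0: no horizontal applied forces, so C_x = 0.

C_x = 0, C_y = 2.396 kip, D_y = 2.604 kip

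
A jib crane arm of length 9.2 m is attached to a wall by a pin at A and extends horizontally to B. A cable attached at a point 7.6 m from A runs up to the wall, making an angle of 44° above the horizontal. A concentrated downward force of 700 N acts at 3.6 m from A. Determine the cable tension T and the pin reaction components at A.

ΣM about A: T·sin44°·7.6 − 700·3.6 = 0 → T = 2520/(7.6·0.694658) = 477.327 ≈ 477.3 N.
ΣF_x = 0: A_x − T·cos44° = 0 → A_x = 477.327 × 0.71934 = 343.4 N.
ΣF_y = 0: A_y + T·sin44° − 700 = 0 → A_y = 700 − 477.327 × 0.694658 = 368.4 N.

T = 477.3 N, A_x = 343.4 N, A_y = 368.4 N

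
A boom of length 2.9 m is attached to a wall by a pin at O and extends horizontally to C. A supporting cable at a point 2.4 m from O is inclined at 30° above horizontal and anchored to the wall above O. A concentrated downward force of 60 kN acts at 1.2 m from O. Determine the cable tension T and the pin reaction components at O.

ΣM about O: T·sin30°·2.4 − 60·1.2 = 0 → T = 72/(2.4·0.5) = 60.00 kN.
ΣF_x = 0: O_x − T·cos30° = 0 → O_x = 60 × 0.866025 = 51.96 kN.
ΣF_y = 0: O_y + T·sin30° − 60 = 0 → O_y = 60 − 60 × 0.5 = 30.00 kN.

T = 60.00 kN, O_x = 51.96 kN, O_y = 30.00 kN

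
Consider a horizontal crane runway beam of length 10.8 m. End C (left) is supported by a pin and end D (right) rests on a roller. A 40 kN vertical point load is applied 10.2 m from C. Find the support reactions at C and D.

ΣM about C: D_y·10.8 − 40·10.2 = 0 → D_y = 408/10.8 = 37.7778 ≈ 37.78 kN.
ΣF_y = 0: C_y + 37.7778 − 40 = 0 → C_y = 2.222 kN.
ΣF_x = 0: no horizontal applied forces, so C_x = 0.

C_x = 0, C_y = 2.222 kN, D_y = 37.78 kN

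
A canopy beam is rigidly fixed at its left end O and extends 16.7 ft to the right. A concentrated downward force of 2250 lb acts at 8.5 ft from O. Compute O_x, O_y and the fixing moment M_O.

O_x = 0, O_y = 2250 lb, M_O = 19120 lb·ft

ΣF_x = 0: O_x = 0.
ΣF_y = 0: O_y − 2250 = 0 → O_y = 2250 lb.
ΣM about O: M_O − 2250·8.5 = 0 → M_O = 19120 lb·ft.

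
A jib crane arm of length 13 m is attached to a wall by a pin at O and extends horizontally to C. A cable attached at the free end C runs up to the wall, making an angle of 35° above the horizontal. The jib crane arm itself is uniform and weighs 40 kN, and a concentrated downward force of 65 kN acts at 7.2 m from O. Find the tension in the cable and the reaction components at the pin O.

ΣM about O: T·sin35°·13 − 40·6.5 − 65·7.2 = 0 → T = 728/(13·0.573576) = 97.6331 ≈ 97.63 kN.
ΣF_x = 0: O_x − T·cos35° = 0 → O_x = 97.6331 × 0.819152 = 79.98 kN.
ΣF_y = 0: O_y + T·sin35° − 40 − 65 = 0 → O_y = 105 − 97.6331 × 0.573576 = 49.00 kN.

T = 97.63 kN, O_x = 79.98 kN, O_y = 49.00 kN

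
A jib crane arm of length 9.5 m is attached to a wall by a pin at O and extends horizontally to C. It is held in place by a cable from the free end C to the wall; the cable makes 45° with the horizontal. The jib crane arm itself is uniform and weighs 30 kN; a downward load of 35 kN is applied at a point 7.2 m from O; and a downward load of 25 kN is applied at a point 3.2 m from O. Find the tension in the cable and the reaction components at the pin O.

ΣM about O: T·sin45°·9.5 − 30·4.75 − 35·7.2 − 25·3.2 = 0 → T = 474.5/(9.5·0.707107) = 70.6362 ≈ 70.64 kN.
ΣF_x = 0: O_x − T·cos45° = 0 → O_x = 70.6362 × 0.707107 = 49.95 kN.
ΣF_y = 0: O_y + T·sin45° − 30 − 35 − 25 = 0 → O_y = 90 − 70.6362 × 0.707107 = 40.05 kN.

T = 70.64 kN, O_x = 49.95 kN, O_y = 40.05 kN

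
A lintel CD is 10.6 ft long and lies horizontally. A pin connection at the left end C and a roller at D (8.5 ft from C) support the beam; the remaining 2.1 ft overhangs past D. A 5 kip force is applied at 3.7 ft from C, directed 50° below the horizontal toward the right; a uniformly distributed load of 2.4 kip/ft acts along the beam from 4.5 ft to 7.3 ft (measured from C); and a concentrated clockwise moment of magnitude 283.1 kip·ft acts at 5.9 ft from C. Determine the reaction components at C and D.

Resultant of the distributed load: 2.4 × 2.8 = 6.72 kip at 5.9 ft from C.
Taking moments about C: D_y·8.5 − 5·sin50°·3.7 − (2.4·2.8)·5.9 − 283.1 = 0 → D_y = 336.92/8.5 = 39.6376 ≈ 39.64 kip.
ΣF_y = 0: C_y + 39.6376 − 5·sin50° − 2.4·2.8 = 0 → C_y = -29.09 kip.
ΣF_x = 0: C_x + 5·cos50° = 0 → C_x = -3.214 kip.

C_x = -3.214 kip, C_y = -29.09 kip, D_y = 39.64 kip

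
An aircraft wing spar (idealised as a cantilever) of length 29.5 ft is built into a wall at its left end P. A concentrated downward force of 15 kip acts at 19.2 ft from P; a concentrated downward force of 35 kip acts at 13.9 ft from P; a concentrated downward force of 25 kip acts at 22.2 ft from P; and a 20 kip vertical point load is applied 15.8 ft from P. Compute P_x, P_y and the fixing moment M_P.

ΣF_x = 0: P_x = 0.
ΣF_y = 0: P_y − 15 − 35 − 25 − 20 = 0 → P_y = 95.00 kip.
ΣM about P: M_P − 15·19.2 − 35·13.9 − 25·22.2 − 20·15.8 = 0 → M_P = 1646 kip·ft.

P_x = 0, P_y = 95.00 kip, M_P = 1646 kip·ft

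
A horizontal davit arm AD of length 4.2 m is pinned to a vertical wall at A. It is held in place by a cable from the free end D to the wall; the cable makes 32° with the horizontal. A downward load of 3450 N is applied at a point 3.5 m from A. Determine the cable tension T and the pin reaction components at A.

T = 5425 N, A_x = 4601 N, A_y = 575.0 N

ΣM about A: T·sin32°·4.2 − 3450·3.5 = 0 → T = 12075/(4.2·0.529919) = 5425.36 ≈ 5425 N.
ΣF_x = 0: A_x − T·cos32° = 0 → A_x = 5425.36 × 0.848048 = 4601 N.
ΣF_y = 0: A_y + T·sin32° − 3450 = 0 → A_y = 3450 − 5425.36 × 0.529919 = 575.0 N.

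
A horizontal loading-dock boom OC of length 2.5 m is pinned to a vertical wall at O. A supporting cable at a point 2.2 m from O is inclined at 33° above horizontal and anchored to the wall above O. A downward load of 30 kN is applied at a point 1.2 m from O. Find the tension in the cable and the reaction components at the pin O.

ΣM about O: T·sin33°·2.2 − 30·1.2 = 0 → T = 36/(2.2·0.544639) = 30.0449 ≈ 30.04 kN.
ΣF_x = 0: O_x − T·cos33° = 0 → O_x = 30.0449 × 0.838671 = 25.20 kN.
ΣF_y = 0: O_y + T·sin33° − 30 = 0 → O_y = 30 − 30.0449 × 0.544639 = 13.64 kN.

T = 30.04 kN, O_x = 25.20 kN, O_y = 13.64 kN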